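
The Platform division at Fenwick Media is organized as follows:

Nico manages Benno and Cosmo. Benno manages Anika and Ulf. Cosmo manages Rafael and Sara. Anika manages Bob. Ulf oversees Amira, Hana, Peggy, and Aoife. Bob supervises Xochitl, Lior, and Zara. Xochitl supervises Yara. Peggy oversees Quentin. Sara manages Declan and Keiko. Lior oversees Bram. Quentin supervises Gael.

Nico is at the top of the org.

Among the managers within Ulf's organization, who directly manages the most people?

Direct-report counts within Ulf's organization: Ulf has 4; Peggy has 1; Quentin has 1. The largest is 4, held by Ulf.

Ulf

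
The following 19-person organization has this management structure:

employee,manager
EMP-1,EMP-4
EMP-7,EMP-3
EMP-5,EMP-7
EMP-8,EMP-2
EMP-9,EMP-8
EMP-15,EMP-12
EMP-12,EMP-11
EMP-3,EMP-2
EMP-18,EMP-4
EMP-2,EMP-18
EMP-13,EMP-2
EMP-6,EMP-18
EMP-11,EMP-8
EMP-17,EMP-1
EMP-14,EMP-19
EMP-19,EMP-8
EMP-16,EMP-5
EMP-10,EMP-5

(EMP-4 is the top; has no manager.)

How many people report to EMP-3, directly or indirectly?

4

EMP-3 directly manages EMP-7. Under EMP-7: EMP-5, EMP-16, EMP-10 (3). That's 4 in total.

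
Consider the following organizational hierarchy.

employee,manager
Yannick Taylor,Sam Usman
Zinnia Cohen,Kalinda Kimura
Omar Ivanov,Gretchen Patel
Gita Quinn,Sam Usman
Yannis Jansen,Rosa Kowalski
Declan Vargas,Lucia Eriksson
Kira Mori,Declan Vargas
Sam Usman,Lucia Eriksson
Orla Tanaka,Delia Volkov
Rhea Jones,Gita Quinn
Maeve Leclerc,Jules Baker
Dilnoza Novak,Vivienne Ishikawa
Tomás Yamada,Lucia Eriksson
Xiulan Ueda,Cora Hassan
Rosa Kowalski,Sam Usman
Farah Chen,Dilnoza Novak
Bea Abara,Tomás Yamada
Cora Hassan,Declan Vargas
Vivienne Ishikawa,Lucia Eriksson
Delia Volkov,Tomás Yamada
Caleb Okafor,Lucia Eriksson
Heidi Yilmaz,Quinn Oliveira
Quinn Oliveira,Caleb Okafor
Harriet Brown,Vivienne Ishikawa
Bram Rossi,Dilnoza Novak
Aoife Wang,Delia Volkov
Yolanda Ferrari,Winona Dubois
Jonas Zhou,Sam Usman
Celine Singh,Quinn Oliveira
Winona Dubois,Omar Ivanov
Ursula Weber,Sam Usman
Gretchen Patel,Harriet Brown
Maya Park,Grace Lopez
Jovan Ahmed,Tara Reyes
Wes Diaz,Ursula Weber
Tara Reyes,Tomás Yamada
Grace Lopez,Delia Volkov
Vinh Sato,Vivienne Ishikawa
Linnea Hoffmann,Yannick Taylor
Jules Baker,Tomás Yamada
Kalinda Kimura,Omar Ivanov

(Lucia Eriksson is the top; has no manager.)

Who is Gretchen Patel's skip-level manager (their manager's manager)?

Vivienne Ishikawa

Gretchen Patel reports to Harriet Brown, and Harriet Brown reports to Vivienne Ishikawa. So Gretchen Patel's skip-level manager is Vivienne Ishikawa.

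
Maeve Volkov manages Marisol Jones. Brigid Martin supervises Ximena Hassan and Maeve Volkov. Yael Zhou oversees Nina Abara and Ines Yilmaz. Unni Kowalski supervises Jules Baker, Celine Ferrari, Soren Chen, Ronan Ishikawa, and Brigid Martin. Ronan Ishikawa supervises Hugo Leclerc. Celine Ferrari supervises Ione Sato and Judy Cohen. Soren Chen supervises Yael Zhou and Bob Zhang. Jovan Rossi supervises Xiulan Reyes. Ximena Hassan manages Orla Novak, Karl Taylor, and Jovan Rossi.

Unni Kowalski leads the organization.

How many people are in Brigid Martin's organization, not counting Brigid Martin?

7

Brigid Martin directly manages Ximena Hassan, Maeve Volkov. Under Ximena Hassan: Jovan Rossi, Xiulan Reyes, Karl Taylor, Orla Novak (4). Under Maeve Volkov: Marisol Jones (1). So Brigid Martin's organization is 2 direct reports plus everyone under them: 5 + 2 = 7.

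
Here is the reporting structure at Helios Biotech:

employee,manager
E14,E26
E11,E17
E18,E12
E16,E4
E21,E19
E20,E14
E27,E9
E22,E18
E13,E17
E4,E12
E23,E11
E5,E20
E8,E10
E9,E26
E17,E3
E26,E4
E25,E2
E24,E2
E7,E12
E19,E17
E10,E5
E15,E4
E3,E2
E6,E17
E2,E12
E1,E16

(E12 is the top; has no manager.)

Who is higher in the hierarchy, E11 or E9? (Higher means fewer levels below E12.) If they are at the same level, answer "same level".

E11 is 4 levels below E12; E9 is 3. E9 is higher.

E9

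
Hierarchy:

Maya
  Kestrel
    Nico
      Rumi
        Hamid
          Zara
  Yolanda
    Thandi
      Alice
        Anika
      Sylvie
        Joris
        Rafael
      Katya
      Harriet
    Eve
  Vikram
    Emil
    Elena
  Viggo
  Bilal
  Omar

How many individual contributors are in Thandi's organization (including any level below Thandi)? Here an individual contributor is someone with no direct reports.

The people in Thandi's organization with no one reporting to them are Harriet, Katya, Rafael, Joris, Anika. That is 5.

5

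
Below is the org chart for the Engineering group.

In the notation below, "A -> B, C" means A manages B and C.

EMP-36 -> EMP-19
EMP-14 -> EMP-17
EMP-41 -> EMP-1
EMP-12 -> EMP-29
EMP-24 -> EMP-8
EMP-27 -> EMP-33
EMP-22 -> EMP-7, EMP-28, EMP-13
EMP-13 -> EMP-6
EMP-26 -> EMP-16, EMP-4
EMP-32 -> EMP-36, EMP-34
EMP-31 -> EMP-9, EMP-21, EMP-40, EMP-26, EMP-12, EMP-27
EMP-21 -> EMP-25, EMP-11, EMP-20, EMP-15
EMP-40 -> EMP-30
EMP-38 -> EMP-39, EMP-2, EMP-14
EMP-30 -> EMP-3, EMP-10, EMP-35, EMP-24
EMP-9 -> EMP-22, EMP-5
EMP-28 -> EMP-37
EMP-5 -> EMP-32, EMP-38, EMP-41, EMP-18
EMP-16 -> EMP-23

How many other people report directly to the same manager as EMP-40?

EMP-40 reports to EMP-31. EMP-31's other direct reports are EMP-9, EMP-21, EMP-26, EMP-12, EMP-27 — 5 peers.

5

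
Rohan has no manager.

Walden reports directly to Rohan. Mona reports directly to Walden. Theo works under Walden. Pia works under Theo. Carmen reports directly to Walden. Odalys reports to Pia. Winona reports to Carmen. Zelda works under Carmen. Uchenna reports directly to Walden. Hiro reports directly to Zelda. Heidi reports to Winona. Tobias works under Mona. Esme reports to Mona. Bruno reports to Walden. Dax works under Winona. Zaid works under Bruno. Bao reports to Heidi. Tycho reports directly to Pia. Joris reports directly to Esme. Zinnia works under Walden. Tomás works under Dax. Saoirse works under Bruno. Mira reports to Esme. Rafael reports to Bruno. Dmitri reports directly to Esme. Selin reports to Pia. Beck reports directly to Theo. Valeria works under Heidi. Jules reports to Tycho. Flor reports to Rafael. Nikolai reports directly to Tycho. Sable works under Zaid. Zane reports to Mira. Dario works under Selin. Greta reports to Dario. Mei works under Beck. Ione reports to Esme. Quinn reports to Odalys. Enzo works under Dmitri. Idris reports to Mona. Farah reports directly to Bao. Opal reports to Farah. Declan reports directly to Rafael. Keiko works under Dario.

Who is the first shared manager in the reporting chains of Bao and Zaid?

Bao's chain of managers is Heidi, Winona, Carmen, Walden, Rohan. Zaid's chain of managers is Bruno, Walden, Rohan. The first manager that appears in both chains is Walden.

Walden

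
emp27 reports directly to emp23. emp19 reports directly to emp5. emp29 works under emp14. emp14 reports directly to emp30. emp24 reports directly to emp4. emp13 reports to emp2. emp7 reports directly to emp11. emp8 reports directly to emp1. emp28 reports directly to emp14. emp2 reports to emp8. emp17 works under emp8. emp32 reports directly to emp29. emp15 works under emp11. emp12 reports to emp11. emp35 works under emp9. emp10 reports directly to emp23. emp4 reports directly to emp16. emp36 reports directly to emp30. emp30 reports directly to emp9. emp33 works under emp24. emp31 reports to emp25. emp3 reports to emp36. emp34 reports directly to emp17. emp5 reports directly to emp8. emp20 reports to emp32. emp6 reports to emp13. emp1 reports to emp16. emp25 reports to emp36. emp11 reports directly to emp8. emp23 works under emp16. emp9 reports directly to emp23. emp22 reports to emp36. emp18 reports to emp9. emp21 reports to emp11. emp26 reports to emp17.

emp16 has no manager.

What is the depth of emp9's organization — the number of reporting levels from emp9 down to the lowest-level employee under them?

The longest chain under emp9 runs emp9 → emp30 → emp14 → emp29 → emp32 → emp20, which is 5 levels below emp9.

5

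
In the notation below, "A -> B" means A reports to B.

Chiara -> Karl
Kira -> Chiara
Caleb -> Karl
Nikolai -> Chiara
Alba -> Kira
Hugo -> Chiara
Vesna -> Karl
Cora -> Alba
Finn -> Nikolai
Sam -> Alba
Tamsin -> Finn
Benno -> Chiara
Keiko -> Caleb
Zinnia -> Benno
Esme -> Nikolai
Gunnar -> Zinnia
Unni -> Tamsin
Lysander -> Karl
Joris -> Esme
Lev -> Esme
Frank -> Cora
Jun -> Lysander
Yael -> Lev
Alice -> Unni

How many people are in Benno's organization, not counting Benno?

Benno directly manages Zinnia. Under Zinnia: Gunnar (1). That's 2 in total.

2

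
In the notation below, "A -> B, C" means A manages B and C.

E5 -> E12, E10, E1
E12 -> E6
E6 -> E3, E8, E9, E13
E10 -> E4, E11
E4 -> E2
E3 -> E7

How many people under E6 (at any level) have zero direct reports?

The people in E6's organization with no one reporting to them are E13, E9, E8, E7. That is 4.

4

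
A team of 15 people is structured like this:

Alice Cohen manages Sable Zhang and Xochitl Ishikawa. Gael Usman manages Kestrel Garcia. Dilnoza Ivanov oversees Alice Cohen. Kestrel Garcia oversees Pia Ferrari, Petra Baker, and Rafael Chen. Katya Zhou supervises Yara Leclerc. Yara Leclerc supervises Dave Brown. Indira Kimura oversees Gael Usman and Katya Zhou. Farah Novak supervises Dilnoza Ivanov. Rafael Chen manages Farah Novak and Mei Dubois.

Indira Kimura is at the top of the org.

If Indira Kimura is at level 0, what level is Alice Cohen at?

Chain from Alice Cohen up to Indira Kimura: Alice Cohen → Dilnoza Ivanov → Farah Novak → Rafael Chen → Kestrel Garcia → Gael Usman → Indira Kimura. That is 6 steps up, so Alice Cohen is 6 levels below Indira Kimura.

6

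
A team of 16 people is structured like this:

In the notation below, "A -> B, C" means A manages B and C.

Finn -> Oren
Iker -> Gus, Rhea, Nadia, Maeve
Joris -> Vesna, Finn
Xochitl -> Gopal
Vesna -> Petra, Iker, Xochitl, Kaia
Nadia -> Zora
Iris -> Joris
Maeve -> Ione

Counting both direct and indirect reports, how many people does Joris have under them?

Joris directly manages Vesna, Finn. Under Vesna: Kaia, Xochitl, Gopal, Iker, Maeve, Ione, Nadia, Zora, Rhea, Gus, Petra (11). Under Finn: Oren (1). So Joris's organization is 2 direct reports plus everyone under them: 12 + 2 = 14.

14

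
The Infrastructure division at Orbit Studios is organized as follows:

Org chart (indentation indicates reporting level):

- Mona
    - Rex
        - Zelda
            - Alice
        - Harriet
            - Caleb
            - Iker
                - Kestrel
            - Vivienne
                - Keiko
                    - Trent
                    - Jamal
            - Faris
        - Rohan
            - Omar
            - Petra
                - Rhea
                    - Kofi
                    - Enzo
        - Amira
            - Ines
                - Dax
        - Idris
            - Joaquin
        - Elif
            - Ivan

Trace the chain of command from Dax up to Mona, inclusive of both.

Dax reports to Ines. Ines reports to Amira. Amira reports to Rex. Rex reports to Mona. Mona is at the top.

Dax -> Ines -> Amira -> Rex -> Mona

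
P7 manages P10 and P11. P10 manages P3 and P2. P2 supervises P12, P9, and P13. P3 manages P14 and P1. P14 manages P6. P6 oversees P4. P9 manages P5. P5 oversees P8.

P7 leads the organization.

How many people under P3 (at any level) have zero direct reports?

2

The people in P3's organization with no one reporting to them are P1, P4. That is 2.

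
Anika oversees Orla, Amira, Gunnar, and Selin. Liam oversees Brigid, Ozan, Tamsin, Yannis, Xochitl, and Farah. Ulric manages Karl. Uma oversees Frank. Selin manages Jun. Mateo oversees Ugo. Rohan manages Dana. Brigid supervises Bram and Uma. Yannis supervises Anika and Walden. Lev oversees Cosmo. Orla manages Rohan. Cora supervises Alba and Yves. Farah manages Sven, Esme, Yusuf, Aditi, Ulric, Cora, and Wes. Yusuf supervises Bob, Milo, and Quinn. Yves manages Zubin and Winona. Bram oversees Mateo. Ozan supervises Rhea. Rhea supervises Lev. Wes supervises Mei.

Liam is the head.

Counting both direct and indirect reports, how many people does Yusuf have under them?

3

Yusuf directly manages Bob, Milo, Quinn. Bob has no reports. Milo has no reports. Quinn has no reports. So Yusuf's organization is 3 direct reports plus everyone under them: 1 + 1 + 1 = 3.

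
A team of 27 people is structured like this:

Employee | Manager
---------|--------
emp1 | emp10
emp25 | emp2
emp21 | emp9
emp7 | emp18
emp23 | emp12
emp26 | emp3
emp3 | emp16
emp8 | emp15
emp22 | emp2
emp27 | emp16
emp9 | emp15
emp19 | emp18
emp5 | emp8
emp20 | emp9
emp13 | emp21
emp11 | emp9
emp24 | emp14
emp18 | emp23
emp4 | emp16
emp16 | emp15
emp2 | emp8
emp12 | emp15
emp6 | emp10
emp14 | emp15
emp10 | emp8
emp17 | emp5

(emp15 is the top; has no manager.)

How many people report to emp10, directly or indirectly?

emp10 directly manages emp6, emp1. emp6 has no reports. emp1 has no reports. So emp10's organization is 2 direct reports plus everyone under them: 1 + 1 = 2.

2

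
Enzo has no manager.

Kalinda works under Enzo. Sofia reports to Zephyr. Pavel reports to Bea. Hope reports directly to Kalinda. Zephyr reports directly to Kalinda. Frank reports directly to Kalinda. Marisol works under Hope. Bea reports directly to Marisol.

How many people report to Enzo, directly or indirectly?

Enzo directly manages Kalinda. Under Kalinda: Frank, Hope, Marisol, Bea, Pavel, Zephyr, Sofia (7). That's 8 in total.

8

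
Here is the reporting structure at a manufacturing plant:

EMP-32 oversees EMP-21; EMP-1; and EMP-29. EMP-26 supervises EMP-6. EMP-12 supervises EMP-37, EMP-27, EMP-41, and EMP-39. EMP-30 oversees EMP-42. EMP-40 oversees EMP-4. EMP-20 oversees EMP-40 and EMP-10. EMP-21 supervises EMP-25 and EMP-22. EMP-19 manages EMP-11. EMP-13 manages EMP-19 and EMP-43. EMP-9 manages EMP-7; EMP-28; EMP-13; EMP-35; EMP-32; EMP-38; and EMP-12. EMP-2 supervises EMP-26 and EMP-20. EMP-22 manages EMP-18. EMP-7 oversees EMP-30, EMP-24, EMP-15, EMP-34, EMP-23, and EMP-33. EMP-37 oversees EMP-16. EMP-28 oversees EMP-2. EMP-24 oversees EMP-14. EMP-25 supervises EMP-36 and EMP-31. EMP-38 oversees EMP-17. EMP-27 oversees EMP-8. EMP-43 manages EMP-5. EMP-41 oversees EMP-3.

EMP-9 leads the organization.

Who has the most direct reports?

EMP-9

Direct-report counts: EMP-9 has 7; EMP-38 has 1; EMP-32 has 3; EMP-21 has 2; EMP-22 has 1; EMP-25 has 2; EMP-12 has 4; EMP-41 has 1; EMP-27 has 1; EMP-37 has 1; EMP-13 has 2; EMP-43 has 1; EMP-19 has 1; EMP-28 has 1; EMP-2 has 2; EMP-20 has 2; EMP-40 has 1; EMP-26 has 1; EMP-7 has 6; EMP-30 has 1; EMP-24 has 1. The largest is 7, held by EMP-9.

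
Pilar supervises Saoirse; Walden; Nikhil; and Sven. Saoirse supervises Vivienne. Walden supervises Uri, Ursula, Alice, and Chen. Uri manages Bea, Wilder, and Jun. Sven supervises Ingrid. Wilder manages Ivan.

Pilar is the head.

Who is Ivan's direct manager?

Wilder

Ivan reports directly to Wilder.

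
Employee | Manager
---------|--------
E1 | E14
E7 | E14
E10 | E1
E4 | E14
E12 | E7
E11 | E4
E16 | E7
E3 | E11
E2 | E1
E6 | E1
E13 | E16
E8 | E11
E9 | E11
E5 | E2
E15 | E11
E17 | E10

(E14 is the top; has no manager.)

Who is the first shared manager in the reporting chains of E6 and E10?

E6's chain of managers is E1, E14. E10's chain of managers is E1, E14. The first manager that appears in both chains is E1.

E1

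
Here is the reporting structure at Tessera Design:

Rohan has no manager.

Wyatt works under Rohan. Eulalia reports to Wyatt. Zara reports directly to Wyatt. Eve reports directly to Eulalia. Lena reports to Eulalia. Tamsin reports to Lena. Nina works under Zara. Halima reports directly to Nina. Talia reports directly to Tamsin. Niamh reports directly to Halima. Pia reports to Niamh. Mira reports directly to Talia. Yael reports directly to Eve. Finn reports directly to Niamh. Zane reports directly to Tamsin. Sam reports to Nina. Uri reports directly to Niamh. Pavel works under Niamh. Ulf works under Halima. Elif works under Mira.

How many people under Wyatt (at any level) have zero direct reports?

9

The people in Wyatt's organization with no one reporting to them are Sam, Ulf, Pavel, Uri, Finn, Pia, Zane, Elif, Yael. That is 9.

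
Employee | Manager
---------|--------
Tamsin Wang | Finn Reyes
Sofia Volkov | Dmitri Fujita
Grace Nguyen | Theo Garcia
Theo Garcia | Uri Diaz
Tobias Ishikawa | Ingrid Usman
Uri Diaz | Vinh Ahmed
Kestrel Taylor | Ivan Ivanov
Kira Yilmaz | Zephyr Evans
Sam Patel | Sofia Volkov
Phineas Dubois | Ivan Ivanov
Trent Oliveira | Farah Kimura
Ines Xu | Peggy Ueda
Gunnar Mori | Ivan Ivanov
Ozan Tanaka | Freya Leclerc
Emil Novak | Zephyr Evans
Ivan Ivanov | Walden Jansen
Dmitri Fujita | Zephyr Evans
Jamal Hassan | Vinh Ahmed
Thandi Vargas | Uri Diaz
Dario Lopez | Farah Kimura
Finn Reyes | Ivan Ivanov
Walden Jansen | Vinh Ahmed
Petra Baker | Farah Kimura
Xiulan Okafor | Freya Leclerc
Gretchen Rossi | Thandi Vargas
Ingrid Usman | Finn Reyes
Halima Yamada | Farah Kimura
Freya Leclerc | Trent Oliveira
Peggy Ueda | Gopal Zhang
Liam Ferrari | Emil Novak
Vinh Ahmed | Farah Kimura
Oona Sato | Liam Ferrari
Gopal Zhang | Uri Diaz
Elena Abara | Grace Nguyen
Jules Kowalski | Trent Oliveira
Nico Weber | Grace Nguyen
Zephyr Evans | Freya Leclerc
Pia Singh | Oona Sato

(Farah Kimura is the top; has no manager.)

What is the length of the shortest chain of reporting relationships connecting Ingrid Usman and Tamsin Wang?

2

Ingrid Usman is 1 level below Finn Reyes, and Tamsin Wang is 1 level below Finn Reyes (their lowest common manager). The shortest path runs up from Ingrid Usman to Finn Reyes and back down to Tamsin Wang: 1 + 1 = 2 links.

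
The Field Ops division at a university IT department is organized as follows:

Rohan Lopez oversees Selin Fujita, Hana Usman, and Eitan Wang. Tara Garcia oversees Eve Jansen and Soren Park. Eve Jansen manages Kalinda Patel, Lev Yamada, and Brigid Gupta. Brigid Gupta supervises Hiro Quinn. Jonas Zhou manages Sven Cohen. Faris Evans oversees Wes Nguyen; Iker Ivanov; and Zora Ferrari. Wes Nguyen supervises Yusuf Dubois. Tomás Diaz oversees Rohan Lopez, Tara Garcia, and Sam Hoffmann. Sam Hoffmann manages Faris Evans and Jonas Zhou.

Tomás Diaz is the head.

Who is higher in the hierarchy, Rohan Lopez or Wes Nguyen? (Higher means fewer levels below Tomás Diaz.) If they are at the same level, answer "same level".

Rohan Lopez is 1 level below Tomás Diaz; Wes Nguyen is 3. Rohan Lopez is higher.

Rohan Lopez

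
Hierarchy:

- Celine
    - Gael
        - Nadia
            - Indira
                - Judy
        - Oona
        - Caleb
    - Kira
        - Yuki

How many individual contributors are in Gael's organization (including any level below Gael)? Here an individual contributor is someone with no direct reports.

The people in Gael's organization with no one reporting to them are Caleb, Oona, Judy. That is 3.

3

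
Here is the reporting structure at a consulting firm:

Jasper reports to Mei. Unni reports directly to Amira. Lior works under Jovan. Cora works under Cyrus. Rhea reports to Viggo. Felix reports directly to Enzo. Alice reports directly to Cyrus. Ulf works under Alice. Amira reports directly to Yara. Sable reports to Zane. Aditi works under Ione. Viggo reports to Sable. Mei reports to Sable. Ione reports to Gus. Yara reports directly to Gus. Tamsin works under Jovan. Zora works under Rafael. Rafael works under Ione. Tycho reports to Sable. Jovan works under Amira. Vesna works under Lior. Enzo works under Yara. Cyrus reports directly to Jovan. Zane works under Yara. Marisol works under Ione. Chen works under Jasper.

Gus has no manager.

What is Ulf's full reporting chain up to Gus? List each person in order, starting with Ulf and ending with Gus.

Ulf -> Alice -> Cyrus -> Jovan -> Amira -> Yara -> Gus

Ulf reports to Alice. Alice reports to Cyrus. Cyrus reports to Jovan. Jovan reports to Amira. Amira reports to Yara. Yara reports to Gus. Gus is at the top.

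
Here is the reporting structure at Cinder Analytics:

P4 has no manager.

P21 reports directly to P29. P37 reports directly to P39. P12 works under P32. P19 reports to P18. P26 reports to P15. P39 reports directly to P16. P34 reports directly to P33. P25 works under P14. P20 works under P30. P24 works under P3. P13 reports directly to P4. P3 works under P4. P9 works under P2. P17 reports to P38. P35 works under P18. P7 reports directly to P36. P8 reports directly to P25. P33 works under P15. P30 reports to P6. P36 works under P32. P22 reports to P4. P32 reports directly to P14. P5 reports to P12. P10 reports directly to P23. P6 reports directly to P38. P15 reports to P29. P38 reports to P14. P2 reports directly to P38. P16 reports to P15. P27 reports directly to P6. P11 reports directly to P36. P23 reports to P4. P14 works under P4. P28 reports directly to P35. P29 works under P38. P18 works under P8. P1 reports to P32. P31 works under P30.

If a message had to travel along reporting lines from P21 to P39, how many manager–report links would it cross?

4

P21 is 1 level below P29, and P39 is 3 levels below P29 (their lowest common manager). The shortest path runs up from P21 to P29 and back down to P39: 1 + 3 = 4 links.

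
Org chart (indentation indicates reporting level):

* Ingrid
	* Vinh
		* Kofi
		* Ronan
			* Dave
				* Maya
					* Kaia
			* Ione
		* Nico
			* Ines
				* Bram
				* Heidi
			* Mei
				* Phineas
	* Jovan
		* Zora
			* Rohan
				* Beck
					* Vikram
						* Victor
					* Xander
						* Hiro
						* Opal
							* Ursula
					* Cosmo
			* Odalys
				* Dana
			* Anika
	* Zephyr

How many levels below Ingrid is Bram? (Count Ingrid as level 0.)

4

Chain from Bram up to Ingrid: Bram → Ines → Nico → Vinh → Ingrid. That is 4 steps up, so Bram is 4 levels below Ingrid.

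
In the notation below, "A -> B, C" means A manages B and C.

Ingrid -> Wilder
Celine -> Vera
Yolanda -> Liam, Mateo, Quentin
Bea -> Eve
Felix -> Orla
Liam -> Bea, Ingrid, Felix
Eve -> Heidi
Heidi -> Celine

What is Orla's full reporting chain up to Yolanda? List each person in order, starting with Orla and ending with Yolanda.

Orla reports to Felix. Felix reports to Liam. Liam reports to Yolanda. Yolanda is at the top.

Orla -> Felix -> Liam -> Yolanda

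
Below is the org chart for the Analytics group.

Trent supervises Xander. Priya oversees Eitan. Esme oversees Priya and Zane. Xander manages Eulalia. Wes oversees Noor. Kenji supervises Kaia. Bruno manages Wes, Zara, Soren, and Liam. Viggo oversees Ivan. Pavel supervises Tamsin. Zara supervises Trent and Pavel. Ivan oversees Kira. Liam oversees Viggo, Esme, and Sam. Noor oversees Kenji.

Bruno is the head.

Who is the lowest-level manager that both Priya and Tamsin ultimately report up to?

Bruno

Priya's chain of managers is Esme, Liam, Bruno. Tamsin's chain of managers is Pavel, Zara, Bruno. The first manager that appears in both chains is Bruno.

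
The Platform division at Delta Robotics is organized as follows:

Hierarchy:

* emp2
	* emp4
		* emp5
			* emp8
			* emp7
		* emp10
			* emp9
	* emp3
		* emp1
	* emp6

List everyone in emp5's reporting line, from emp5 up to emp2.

emp5 reports to emp4. emp4 reports to emp2. emp2 is at the top.

emp5 -> emp4 -> emp2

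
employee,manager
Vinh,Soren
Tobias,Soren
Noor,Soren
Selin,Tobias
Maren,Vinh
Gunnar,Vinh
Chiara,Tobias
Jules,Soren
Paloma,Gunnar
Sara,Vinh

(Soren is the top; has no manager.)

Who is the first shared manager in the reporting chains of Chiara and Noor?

Soren

Chiara's chain of managers is Tobias, Soren. Noor's chain of managers is Soren. The first manager that appears in both chains is Soren.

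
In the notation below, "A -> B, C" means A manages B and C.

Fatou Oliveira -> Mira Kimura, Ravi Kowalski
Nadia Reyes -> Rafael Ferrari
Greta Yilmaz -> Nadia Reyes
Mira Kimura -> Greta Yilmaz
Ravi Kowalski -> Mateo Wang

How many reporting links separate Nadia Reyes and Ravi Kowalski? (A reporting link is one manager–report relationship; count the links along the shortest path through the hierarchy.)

Nadia Reyes is 3 levels below Fatou Oliveira, and Ravi Kowalski is 1 level below Fatou Oliveira (their lowest common manager). The shortest path runs up from Nadia Reyes to Fatou Oliveira and back down to Ravi Kowalski: 3 + 1 = 4 links.

4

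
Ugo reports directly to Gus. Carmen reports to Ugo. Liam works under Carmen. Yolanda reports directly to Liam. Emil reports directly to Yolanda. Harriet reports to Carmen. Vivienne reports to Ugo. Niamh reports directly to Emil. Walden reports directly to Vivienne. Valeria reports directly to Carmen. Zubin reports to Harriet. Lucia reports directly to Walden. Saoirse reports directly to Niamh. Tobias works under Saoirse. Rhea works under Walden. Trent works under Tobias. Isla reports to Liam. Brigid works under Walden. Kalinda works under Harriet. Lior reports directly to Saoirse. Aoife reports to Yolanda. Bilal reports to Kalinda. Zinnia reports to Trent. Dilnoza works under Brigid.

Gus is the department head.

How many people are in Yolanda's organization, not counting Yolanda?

Yolanda directly manages Emil, Aoife. Under Emil: Niamh, Saoirse, Lior, Tobias, Trent, Zinnia (6). Aoife has no reports. So Yolanda's organization is 2 direct reports plus everyone under them: 7 + 1 = 8.

8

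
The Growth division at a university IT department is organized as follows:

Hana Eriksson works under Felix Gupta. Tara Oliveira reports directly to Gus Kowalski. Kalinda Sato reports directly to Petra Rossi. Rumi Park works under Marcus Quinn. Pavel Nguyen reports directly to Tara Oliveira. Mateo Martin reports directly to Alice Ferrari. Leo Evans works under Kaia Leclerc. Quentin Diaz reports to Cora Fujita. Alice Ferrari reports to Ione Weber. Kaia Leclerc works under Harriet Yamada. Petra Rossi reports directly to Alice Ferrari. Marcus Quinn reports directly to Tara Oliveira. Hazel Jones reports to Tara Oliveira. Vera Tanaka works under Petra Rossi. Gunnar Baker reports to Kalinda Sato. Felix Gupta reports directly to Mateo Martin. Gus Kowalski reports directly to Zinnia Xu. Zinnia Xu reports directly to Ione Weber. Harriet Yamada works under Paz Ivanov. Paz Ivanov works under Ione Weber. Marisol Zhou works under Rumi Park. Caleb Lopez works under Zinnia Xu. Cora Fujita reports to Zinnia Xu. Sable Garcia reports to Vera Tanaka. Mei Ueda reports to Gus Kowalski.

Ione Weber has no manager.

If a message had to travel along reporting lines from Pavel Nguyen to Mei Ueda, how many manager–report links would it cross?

Pavel Nguyen is 2 levels below Gus Kowalski, and Mei Ueda is 1 level below Gus Kowalski (their lowest common manager). The shortest path runs up from Pavel Nguyen to Gus Kowalski and back down to Mei Ueda: 2 + 1 = 3 links.

3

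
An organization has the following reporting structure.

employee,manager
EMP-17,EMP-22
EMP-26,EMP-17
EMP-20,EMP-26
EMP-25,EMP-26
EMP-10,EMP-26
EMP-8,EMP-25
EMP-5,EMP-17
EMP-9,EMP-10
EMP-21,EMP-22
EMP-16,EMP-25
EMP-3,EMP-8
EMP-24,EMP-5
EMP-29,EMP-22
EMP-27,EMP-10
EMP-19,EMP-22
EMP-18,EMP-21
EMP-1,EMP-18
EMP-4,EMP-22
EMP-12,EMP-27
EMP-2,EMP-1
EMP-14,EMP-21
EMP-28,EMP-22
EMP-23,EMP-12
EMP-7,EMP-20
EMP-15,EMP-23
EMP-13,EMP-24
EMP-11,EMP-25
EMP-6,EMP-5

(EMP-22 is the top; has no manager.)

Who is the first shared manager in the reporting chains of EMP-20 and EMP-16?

EMP-20's chain of managers is EMP-26, EMP-17, EMP-22. EMP-16's chain of managers is EMP-25, EMP-26, EMP-17, EMP-22. The first manager that appears in both chains is EMP-26.

EMP-26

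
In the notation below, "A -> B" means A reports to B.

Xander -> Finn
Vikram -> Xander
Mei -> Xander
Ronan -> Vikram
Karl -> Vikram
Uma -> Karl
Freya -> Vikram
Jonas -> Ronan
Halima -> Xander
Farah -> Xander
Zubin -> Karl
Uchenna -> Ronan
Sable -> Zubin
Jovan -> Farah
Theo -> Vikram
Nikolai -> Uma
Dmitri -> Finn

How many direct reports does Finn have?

2

Finn directly manages Xander, Dmitri. That is 2 direct reports.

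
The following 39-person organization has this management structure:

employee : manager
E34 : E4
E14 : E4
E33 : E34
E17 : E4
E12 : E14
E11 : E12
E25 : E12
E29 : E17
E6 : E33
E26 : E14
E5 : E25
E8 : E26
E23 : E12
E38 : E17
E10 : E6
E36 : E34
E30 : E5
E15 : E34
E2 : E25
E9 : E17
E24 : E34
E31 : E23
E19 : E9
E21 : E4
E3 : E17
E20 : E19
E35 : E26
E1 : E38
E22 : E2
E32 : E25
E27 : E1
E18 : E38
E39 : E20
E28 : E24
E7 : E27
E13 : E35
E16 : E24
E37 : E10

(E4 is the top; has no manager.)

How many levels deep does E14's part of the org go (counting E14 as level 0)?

4

The longest chain under E14 runs E14 → E12 → E25 → E2 → E22, which is 4 levels below E14.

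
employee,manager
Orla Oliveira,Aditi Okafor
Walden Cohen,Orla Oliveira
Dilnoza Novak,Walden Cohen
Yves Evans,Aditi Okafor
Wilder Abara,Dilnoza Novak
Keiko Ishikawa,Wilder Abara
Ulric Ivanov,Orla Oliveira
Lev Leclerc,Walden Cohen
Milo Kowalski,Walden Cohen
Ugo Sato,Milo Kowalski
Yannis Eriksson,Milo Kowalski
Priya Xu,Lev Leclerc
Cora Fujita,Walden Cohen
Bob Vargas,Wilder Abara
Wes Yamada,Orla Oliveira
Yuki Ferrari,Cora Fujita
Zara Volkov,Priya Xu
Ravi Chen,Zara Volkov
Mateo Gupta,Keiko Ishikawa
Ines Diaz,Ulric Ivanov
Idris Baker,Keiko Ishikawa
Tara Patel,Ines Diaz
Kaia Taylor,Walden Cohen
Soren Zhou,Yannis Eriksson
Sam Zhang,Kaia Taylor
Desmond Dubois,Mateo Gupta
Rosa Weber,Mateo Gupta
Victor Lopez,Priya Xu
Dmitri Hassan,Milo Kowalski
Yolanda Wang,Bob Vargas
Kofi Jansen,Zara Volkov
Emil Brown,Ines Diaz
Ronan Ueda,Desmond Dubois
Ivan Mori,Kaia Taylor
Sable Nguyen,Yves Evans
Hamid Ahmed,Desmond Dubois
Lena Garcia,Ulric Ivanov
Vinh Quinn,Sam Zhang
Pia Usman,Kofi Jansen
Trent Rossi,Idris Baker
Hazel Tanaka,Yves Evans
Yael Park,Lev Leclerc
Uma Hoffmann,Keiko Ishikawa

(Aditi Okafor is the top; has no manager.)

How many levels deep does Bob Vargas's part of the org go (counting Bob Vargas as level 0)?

The longest chain under Bob Vargas runs Bob Vargas → Yolanda Wang, which is 1 level below Bob Vargas.

1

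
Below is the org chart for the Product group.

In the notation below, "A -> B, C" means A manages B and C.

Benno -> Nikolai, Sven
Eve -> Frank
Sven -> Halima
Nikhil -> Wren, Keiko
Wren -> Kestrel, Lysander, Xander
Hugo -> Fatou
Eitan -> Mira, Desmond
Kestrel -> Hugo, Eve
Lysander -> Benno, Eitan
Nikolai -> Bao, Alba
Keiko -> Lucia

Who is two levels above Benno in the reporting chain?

Wren

Benno reports to Lysander, and Lysander reports to Wren. So Benno's skip-level manager is Wren.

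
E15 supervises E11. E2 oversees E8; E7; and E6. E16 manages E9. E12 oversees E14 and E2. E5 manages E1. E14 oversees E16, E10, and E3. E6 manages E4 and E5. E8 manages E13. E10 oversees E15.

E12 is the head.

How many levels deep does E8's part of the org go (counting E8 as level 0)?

The longest chain under E8 runs E8 → E13, which is 1 level below E8.

1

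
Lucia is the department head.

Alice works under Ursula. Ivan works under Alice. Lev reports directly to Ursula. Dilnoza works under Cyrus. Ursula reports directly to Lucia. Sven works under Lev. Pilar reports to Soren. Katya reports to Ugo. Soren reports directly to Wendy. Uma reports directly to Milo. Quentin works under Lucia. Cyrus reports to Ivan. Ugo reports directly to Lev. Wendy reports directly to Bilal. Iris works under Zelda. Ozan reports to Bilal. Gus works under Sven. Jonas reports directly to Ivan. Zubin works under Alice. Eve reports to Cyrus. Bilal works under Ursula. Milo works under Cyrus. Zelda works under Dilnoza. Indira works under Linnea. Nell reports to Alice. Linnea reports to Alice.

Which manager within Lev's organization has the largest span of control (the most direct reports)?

Direct-report counts within Lev's organization: Lev has 2; Sven has 1; Ugo has 1. The largest is 2, held by Lev.

Lev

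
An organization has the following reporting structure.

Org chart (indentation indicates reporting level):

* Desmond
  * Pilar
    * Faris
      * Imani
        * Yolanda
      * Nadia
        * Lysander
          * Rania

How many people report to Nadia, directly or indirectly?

Nadia directly manages Lysander. Under Lysander: Rania (1). That's 2 in total.

2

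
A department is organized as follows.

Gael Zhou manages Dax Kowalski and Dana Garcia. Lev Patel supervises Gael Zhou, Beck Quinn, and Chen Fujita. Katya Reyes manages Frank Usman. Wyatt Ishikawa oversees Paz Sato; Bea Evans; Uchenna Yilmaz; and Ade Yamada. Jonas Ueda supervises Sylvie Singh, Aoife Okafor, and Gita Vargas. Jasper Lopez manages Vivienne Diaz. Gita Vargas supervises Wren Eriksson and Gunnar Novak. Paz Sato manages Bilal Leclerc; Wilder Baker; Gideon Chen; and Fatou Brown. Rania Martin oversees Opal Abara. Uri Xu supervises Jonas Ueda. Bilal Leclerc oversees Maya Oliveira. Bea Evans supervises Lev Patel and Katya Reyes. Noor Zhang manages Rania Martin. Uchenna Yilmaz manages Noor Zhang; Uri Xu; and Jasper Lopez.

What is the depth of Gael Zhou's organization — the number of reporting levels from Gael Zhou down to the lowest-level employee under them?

The longest chain under Gael Zhou runs Gael Zhou → Dana Garcia, which is 1 level below Gael Zhou.

1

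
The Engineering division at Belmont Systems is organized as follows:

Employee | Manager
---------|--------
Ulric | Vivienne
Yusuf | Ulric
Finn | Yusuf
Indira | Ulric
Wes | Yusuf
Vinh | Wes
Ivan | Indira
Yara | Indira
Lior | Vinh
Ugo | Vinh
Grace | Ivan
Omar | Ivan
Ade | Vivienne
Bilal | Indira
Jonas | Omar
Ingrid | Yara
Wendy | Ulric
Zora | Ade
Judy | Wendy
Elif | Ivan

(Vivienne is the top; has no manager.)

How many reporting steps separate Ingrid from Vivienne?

Chain from Ingrid up to Vivienne: Ingrid → Yara → Indira → Ulric → Vivienne. That is 4 steps up, so Ingrid is 4 levels below Vivienne.

4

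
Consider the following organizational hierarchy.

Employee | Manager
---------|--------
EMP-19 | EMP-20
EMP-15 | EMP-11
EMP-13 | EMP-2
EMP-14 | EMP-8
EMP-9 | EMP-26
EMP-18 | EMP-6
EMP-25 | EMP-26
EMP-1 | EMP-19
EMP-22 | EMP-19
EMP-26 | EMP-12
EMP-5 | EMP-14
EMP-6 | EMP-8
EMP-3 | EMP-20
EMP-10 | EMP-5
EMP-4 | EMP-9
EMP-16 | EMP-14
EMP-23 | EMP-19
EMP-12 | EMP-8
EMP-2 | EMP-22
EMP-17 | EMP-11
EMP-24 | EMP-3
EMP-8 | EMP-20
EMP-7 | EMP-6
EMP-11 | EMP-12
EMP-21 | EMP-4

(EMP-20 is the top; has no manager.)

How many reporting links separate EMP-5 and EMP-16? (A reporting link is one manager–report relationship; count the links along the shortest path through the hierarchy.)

EMP-5 is 1 level below EMP-14, and EMP-16 is 1 level below EMP-14 (their lowest common manager). The shortest path runs up from EMP-5 to EMP-14 and back down to EMP-16: 1 + 1 = 2 links.

2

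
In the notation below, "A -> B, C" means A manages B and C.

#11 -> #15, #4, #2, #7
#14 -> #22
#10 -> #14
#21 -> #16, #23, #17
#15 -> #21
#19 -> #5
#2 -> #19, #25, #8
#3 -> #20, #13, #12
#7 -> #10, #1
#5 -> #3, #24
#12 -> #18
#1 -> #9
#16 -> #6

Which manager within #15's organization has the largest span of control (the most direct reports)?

Direct-report counts within #15's organization: #15 has 1; #21 has 3; #16 has 1. The largest is 3, held by #21.

#21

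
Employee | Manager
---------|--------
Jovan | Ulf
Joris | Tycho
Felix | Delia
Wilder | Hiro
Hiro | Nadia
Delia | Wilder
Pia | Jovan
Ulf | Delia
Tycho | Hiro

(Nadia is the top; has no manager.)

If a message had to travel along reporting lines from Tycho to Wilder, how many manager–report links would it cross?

Tycho is 1 level below Hiro, and Wilder is 1 level below Hiro (their lowest common manager). The shortest path runs up from Tycho to Hiro and back down to Wilder: 1 + 1 = 2 links.

2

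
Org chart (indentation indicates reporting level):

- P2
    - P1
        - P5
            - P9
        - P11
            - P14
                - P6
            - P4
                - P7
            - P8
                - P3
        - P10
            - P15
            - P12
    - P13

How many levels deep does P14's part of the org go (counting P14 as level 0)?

1

The longest chain under P14 runs P14 → P6, which is 1 level below P14.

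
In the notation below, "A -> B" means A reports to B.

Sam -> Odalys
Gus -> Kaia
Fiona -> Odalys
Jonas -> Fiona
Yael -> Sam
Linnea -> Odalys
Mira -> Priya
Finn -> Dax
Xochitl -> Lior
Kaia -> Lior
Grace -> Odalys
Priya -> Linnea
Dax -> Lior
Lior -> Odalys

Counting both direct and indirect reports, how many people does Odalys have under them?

14

Odalys directly manages Linnea, Lior, Fiona, Sam, Grace. Under Linnea: Priya, Mira (2). Under Lior: Kaia, Gus, Xochitl, Dax, Finn (5). Under Fiona: Jonas (1). Under Sam: Yael (1). Grace has no reports. So Odalys's organization is 5 direct reports plus everyone under them: 3 + 6 + 2 + 2 + 1 = 14.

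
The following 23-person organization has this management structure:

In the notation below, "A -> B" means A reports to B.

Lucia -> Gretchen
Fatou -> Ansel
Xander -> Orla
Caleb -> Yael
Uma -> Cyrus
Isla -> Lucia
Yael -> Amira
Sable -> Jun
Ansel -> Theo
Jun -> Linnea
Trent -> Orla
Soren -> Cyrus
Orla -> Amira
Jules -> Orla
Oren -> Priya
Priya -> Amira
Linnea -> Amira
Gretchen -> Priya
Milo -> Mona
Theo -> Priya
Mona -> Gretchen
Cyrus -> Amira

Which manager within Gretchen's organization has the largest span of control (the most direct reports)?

Direct-report counts within Gretchen's organization: Gretchen has 2; Mona has 1; Lucia has 1. The largest is 2, held by Gretchen.

Gretchen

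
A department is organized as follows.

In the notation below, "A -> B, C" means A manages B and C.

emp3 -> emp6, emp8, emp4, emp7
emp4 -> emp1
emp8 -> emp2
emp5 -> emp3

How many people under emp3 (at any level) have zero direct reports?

The people in emp3's organization with no one reporting to them are emp7, emp1, emp2, emp6. That is 4.

4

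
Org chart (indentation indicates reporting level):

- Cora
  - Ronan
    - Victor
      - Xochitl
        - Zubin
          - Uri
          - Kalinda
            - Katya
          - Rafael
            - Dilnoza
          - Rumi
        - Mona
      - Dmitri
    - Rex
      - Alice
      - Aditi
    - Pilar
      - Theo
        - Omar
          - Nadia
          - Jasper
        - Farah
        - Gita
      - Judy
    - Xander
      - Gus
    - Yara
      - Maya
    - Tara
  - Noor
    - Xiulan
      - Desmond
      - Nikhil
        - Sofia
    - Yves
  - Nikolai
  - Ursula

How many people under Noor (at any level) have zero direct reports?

3

The people in Noor's organization with no one reporting to them are Yves, Sofia, Desmond. That is 3.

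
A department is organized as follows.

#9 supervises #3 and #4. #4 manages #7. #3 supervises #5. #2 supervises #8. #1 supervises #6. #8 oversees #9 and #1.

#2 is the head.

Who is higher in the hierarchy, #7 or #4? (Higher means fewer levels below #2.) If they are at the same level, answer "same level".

#7 is 4 levels below #2; #4 is 3. #4 is higher.

#4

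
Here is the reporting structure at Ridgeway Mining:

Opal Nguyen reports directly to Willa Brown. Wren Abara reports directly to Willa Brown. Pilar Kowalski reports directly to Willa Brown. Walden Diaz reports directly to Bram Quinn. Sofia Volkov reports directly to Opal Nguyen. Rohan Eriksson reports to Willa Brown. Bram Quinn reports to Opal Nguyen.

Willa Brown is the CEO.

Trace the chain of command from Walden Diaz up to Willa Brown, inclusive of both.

Walden Diaz reports to Bram Quinn. Bram Quinn reports to Opal Nguyen. Opal Nguyen reports to Willa Brown. Willa Brown is at the top.

Walden Diaz -> Bram Quinn -> Opal Nguyen -> Willa Brown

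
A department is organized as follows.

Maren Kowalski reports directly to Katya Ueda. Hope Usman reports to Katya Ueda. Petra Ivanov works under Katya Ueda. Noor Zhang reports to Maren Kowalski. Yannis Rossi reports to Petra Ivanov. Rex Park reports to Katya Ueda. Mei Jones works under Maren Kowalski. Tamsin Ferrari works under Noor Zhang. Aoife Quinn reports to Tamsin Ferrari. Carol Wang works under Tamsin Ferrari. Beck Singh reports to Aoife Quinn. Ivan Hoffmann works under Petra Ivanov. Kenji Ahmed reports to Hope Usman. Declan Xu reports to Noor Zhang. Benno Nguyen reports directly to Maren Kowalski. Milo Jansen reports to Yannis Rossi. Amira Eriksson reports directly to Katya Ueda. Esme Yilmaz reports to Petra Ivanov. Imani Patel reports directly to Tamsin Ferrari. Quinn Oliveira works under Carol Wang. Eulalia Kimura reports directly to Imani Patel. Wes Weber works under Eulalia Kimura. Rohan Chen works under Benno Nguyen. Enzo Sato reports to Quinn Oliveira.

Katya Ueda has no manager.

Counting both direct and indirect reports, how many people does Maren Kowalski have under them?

14

Maren Kowalski directly manages Noor Zhang, Mei Jones, Benno Nguyen. Under Noor Zhang: Declan Xu, Tamsin Ferrari, Imani Patel, Eulalia Kimura, Wes Weber, Carol Wang, Quinn Oliveira, Enzo Sato, Aoife Quinn, Beck Singh (10). Mei Jones has no reports. Under Benno Nguyen: Rohan Chen (1). So Maren Kowalski's organization is 3 direct reports plus everyone under them: 11 + 1 + 2 = 14.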